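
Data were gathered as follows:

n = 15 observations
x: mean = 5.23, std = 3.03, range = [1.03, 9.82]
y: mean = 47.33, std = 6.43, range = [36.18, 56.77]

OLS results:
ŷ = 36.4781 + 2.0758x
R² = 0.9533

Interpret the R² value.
About 95.33% of the variability in y is accounted for by the regression on x (R² = 0.9533) — a strong linear fit.

The coefficient of determination R² is the fraction of the total variation in y that the fitted line accounts for.

Here R² = 0.9533:
- Explained: 95.33% of the variation in y
- Unexplained (residual): 100% − 95.33% = 4.67%
- Rule of thumb (below 0.3 weak; 0.3 to below 0.7 moderate; 0.7 and above strong) → strong

Calculation: R² = 1 − (SS_res / SS_tot), where SS_res is the sum of squared residuals and SS_tot the total sum of squares.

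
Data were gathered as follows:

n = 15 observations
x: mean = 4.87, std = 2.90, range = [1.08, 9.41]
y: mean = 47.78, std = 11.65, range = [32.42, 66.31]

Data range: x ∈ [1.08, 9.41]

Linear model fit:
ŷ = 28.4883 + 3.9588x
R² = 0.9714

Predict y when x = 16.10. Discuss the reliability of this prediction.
ŷ = 92.2250 (extrapolation — x = 16.10 lies outside [1.08, 9.41], so reliability is low).

Prediction calculation:
ŷ = 28.4883 + 3.9588 × 16.10
ŷ = 92.2250

Reliability:
- Data range: x ∈ [1.08, 9.41]
- Prediction point: x = 16.10 is 6.69 units above the observed range → this is EXTRAPOLATION, not interpolation

Why that matters here:
- There are no observations near this x to validate the fitted line there
- The standard error of prediction grows with (x − x̄)², and x = 16.10 is far from x̄ = 4.87
- The linear relationship may not hold outside the observed range

A defensible statement: 'if the linear trend continued to x = 16.10, y would be about 92.2250' — the premise is untested.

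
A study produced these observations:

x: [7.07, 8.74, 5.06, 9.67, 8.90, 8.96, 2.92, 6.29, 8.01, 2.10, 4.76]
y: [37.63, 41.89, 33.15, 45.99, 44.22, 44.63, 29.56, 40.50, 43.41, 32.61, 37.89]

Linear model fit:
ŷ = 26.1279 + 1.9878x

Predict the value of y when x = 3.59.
ŷ = 33.2641

To predict y for x = 3.59, substitute into the regression equation:

ŷ = 26.1279 + 1.9878 × 3.59
ŷ = 26.1279 + 7.1362
ŷ = 33.2641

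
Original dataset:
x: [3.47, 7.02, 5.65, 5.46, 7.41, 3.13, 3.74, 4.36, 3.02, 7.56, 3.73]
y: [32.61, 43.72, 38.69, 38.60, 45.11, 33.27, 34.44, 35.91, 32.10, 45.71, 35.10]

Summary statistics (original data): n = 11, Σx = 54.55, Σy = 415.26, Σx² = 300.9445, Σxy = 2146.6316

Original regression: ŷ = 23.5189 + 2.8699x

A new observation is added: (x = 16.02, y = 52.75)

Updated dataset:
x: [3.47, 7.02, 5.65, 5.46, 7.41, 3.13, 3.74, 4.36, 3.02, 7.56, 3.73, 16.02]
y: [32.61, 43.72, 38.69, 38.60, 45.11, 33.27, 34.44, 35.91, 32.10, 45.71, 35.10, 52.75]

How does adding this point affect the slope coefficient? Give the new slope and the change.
New slope β₁ = 1.6791 versus 2.8699 before: a change of -1.1908 (-41.5%).

x = 16.02 lies well outside the original x-range [3.02, 7.56] (x̄ ≈ 4.96), so this observation has high leverage and can move the slope substantially.

Step 1: Update the sums with the new point (n goes from 11 to 12)
Σx  = 54.55 + 16.02 = 70.57
Σy  = 415.26 + 52.75 = 468.01
Σx² = 300.9445 + 16.02² = 300.9445 + 256.6404 = 557.5849
Σxy = 2146.6316 + 16.02×52.75 = 2146.6316 + 845.0550 = 2991.6866

Step 2: Recompute the slope with b₁ = (nΣxy − ΣxΣy) / (nΣx² − (Σx)²)
Numerator   = 12×2991.6866 − 70.57×468.01 = 35900.2392 − 33027.4657 = 2872.7735
Denominator = 12×557.5849 − 70.57² = 6691.0188 − 4980.1249 = 1710.8939
b₁(new) = 2872.7735 / 1710.8939 = 1.6791

(Same formula on the original sums: (11×2146.6316 − 54.55×415.26) / (11×300.9445 − 54.55²) = 960.5146 / 334.6870 = 2.8699, matching the given fit.)

Step 3: Change in slope
Δβ₁ = 1.6791 − 2.8699 = -1.1908
Relative change = -1.1908 / 2.8699 × 100% = -41.5%
→ the slope decreases when the point is added.

Because the point sits below the extension of the original line at a high-leverage x, it tilts the fit down.
In practice: refit with and without it and report both if conclusions differ; investigate whether it comes from the same population as the rest of the sample.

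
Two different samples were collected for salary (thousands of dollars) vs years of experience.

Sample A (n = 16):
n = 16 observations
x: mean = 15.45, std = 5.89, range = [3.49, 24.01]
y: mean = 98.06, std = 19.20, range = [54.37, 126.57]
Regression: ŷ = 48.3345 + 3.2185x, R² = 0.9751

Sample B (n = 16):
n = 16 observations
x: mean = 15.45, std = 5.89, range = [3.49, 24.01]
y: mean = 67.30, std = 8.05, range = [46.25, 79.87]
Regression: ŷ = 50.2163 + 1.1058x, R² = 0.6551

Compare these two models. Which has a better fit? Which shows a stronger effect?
Model A has the better fit (R² = 0.9751 vs 0.6551). Model A shows the stronger effect (|β₁| = 3.2185 vs 1.1058).

Model Comparison:

Goodness of fit (R²):
- Model A: R² = 0.9751 → 97.51% of variance in salary explained
- Model B: R² = 0.6551 → 65.51% of variance in salary explained
- 0.9751 > 0.6551 → Model A has the better fit

Effect size (slope magnitude):
- Model A: β₁ = 3.2185 → predicted salary rises 3.2185 thousand dollars per additional year of experience
- Model B: β₁ = 1.1058 → predicted salary rises 1.1058 thousand dollars per additional year of experience
- |3.2185| > |1.1058| → Model A shows the stronger marginal effect

Note: A steeper slope doesn't make a better model if the scatter around the line is large.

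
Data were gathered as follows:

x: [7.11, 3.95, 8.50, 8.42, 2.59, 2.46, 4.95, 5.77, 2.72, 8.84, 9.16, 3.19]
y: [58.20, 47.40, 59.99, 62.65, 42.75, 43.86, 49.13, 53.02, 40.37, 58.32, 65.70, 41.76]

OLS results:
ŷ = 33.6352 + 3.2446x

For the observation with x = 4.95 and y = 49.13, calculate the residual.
Residual = -0.5660

The residual is the difference between the actual value and the predicted value:

Residual = y - ŷ

Step 1: Calculate predicted value
ŷ = 33.6352 + 3.2446 × 4.95
ŷ = 49.6960

Step 2: Calculate residual
Residual = 49.13 - 49.6960
Residual = -0.5660

Interpretation: the model overestimates the actual value by 0.5660 at this point (negative residual → observation lies below the fitted line).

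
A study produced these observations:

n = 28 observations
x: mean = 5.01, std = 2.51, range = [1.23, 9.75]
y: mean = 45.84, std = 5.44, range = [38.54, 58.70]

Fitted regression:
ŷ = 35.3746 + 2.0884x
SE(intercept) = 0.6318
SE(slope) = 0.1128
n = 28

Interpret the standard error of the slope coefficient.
SE(β̂₁) = 0.1128 is the estimated standard deviation of the slope estimate across repeated samples; relative to β̂₁ = 2.0884 that is 5.4%, a precise estimate.

What SE measures:
- The standard error quantifies the sampling variability of the coefficient estimate
- It is the estimated standard deviation of β̂₁ across hypothetical repeated samples of the same size
- Smaller SE → more precise estimate

Relative precision:
- SE / |β̂₁| = 0.1128 / 2.0884 = 5.4%
- Rule of thumb (under 20%: precise; 20% to under 50%: moderately precise; 50% or more: imprecise) → precise

Link to the t-test: t = β̂₁ / SE(β̂₁) = 2.0884 / 0.1128 = 18.5142, the statistic for H₀: β₁ = 0.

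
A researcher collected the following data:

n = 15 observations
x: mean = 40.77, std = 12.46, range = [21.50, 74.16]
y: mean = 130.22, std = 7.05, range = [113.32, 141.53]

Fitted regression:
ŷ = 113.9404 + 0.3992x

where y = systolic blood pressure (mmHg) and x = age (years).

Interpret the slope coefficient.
An increase of one year in age is associated with a 0.3992 mmHg increase in predicted blood pressure.

The slope β₁ = 0.3992 gives the rate at which the fitted blood pressure changes with age.

Interpretation:
- Age up by 1 year → predicted blood pressure increases by 0.3992 mmHg
- The effect is assumed constant over the observed range of x (linearity)
- The slope describes association in these data, not necessarily a causal effect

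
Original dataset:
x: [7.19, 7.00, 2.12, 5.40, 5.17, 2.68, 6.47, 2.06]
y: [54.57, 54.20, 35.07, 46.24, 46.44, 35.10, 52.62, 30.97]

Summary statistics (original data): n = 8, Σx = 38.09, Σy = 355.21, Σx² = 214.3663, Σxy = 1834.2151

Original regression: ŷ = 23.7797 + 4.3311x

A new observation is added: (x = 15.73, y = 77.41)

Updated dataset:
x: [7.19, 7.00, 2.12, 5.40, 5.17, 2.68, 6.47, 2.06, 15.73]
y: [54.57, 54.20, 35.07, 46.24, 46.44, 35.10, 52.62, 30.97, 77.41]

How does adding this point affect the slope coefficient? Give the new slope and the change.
New slope β₁ = 3.3211 versus 4.3311 before: a change of -1.0100 (-23.3%).

x = 15.73 lies well outside the original x-range [2.06, 7.19] (x̄ ≈ 4.76), so this observation has high leverage and can move the slope substantially.

Step 1: Update the sums with the new point (n goes from 8 to 9)
Σx  = 38.09 + 15.73 = 53.82
Σy  = 355.21 + 77.41 = 432.62
Σx² = 214.3663 + 15.73² = 214.3663 + 247.4329 = 461.7992
Σxy = 1834.2151 + 15.73×77.41 = 1834.2151 + 1217.6593 = 3051.8744

Step 2: Recompute the slope with b₁ = (nΣxy − ΣxΣy) / (nΣx² − (Σx)²)
Numerator   = 9×3051.8744 − 53.82×432.62 = 27466.8696 − 23283.6084 = 4183.2612
Denominator = 9×461.7992 − 53.82² = 4156.1928 − 2896.5924 = 1259.6004
b₁(new) = 4183.2612 / 1259.6004 = 3.3211

(Same formula on the original sums: (8×1834.2151 − 38.09×355.21) / (8×214.3663 − 38.09²) = 1143.7719 / 264.0823 = 4.3311, matching the given fit.)

Step 3: Change in slope
Δβ₁ = 3.3211 − 4.3311 = -1.0100
Relative change = -1.0100 / 4.3311 × 100% = -23.3%
→ the slope decreases when the point is added.

Because the point sits below the extension of the original line at a high-leverage x, it tilts the fit down.
In practice: check such a point for data-entry or measurement error; examine leverage (hᵢ) and Cook's distance rather than deleting it automatically.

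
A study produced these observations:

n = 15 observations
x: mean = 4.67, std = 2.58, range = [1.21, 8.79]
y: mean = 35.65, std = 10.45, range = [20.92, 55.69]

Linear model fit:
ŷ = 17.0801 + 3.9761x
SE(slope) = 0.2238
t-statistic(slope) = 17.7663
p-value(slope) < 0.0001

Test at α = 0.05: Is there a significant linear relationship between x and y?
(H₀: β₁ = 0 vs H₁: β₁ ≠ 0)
Reject H₀: p-value < 0.0001 < α = 0.05. The linear relationship is significant at the 5% level.

Hypothesis test for the slope coefficient:

H₀: β₁ = 0 (no linear relationship)
H₁: β₁ ≠ 0 (linear relationship exists)

Test statistic: t = β̂₁ / SE(β̂₁) = 3.9761 / 0.2238 = 17.7663

p < 0.0001: how often a slope estimate this far from 0 (in SE units) would arise by chance if β₁ were truly 0.

Decision rule: reject H₀ if p-value < α.
p-value < 0.0001 < α = 0.05 → reject H₀.

There is sufficient evidence at the 5% significance level to conclude that a linear relationship exists between x and y.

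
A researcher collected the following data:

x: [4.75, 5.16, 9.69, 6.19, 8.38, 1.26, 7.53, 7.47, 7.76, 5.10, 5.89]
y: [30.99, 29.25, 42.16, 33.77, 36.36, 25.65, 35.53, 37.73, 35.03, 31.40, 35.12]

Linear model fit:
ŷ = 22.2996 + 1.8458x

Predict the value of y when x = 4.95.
ŷ = 31.4363

To predict y for x = 4.95, substitute into the regression equation:

ŷ = 22.2996 + 1.8458 × 4.95
ŷ = 22.2996 + 9.1367
ŷ = 31.4363

This is a point prediction; actual observations scatter around it by roughly the residual standard deviation.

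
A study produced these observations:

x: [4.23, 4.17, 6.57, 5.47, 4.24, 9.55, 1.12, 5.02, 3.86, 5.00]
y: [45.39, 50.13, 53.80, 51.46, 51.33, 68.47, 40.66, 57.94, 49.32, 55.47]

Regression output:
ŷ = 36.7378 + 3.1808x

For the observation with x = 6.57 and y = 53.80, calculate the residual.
Residual = -3.8357

The residual is the difference between the actual value and the predicted value:

Residual = y - ŷ

Step 1: Calculate predicted value
ŷ = 36.7378 + 3.1808 × 6.57
ŷ = 57.6357

Step 2: Calculate residual
Residual = 53.80 - 57.6357
Residual = -3.8357

Sign check: y < ŷ, so the point is below the line and the fit overestimates here.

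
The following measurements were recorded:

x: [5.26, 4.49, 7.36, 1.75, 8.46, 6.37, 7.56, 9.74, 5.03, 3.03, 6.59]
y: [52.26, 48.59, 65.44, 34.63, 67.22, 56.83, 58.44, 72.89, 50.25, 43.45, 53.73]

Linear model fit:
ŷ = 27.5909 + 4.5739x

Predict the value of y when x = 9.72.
ŷ = 72.0492

To predict y for x = 9.72, substitute into the regression equation:

ŷ = 27.5909 + 4.5739 × 9.72
ŷ = 27.5909 + 44.4583
ŷ = 72.0492

This is a point prediction; actual observations scatter around it by roughly the residual standard deviation.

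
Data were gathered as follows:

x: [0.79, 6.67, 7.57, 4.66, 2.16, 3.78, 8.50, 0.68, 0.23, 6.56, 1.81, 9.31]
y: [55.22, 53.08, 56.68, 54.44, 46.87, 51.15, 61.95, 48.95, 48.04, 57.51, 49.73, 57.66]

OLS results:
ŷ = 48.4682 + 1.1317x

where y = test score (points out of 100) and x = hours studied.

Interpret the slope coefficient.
On average, test score is about 1.1317 points higher for every extra hour of study time.

The slope β₁ = 1.1317 gives the rate at which the fitted test score changes with study time.

Interpretation:
- Study time up by 1 hour → predicted test score increases by 1.1317 points
- The effect is assumed constant over the observed range of x (linearity)

The intercept β₀ = 48.4682 is the predicted test score when study time = 0.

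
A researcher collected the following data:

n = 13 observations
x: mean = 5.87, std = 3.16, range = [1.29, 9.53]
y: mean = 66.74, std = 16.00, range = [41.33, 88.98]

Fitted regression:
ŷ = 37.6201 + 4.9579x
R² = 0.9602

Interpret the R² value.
The model explains 96.02% of the variance in y (R² = 0.9602), leaving 3.98% unexplained; the fit is strong.

R² = 1 − SS_res/SS_tot compares the residual scatter to the total scatter of y about its mean.

Here R² = 0.9602:
- Explained: 96.02% of the variation in y
- Unexplained (residual): 100% − 96.02% = 3.98%
- Rule of thumb (below 0.3 weak; 0.3 to below 0.7 moderate; 0.7 and above strong) → strong

Calculation: R² = 1 − (SS_res / SS_tot), where SS_res is the sum of squared residuals and SS_tot the total sum of squares.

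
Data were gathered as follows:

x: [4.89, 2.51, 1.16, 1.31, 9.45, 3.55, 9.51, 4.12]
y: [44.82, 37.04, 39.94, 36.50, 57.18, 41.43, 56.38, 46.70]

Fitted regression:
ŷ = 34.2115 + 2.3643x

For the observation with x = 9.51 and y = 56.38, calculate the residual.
Residual = -0.3160

The residual is the difference between the actual value and the predicted value:

Residual = y - ŷ

Step 1: Calculate predicted value
ŷ = 34.2115 + 2.3643 × 9.51
ŷ = 56.6960

Step 2: Calculate residual
Residual = 56.38 - 56.6960
Residual = -0.3160

The residual is negative, so the observed y = 56.38 sits below the regression line (the line overestimates it by 0.3160).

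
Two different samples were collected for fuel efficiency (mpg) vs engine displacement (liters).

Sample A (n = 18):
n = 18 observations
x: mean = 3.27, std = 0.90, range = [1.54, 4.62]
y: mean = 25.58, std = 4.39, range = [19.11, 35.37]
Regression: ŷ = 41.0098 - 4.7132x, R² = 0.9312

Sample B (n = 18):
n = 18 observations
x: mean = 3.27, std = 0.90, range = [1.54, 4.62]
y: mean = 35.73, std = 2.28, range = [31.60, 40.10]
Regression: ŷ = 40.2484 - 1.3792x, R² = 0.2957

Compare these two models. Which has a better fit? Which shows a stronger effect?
Model A has the better fit (R² = 0.9312 vs 0.2957). Model A shows the stronger effect (|β₁| = 4.7132 vs 1.3792).

Model Comparison:

Fit — compare R²:
- Model A: R² = 0.9312 → 93.12% of variance in fuel efficiency explained
- Model B: R² = 0.2957 → 29.57% of variance in fuel efficiency explained
- 0.9312 > 0.2957 → Model A has the better fit

Strength of effect — compare |β₁|:
- Model A: β₁ = -4.7132 → predicted fuel efficiency falls 4.7132 mpg per additional liter of engine displacement
- Model B: β₁ = -1.3792 → predicted fuel efficiency falls 1.3792 mpg per additional liter of engine displacement
- |-4.7132| > |-1.3792| → Model A shows the stronger marginal effect

Note: R² measures how tightly points cluster around the line; β₁ measures how steep the line is — they answer different questions.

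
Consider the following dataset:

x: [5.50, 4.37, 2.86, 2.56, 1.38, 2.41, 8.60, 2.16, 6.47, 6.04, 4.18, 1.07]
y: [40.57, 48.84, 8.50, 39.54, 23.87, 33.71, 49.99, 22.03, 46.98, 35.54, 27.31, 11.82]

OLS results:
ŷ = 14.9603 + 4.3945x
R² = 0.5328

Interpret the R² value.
About 53.28% of the variability in y is accounted for by the regression on x (R² = 0.5328) — a moderate linear fit.

The coefficient of determination R² is the fraction of the total variation in y that the fitted line accounts for.

Here R² = 0.5328:
- Explained: 53.28% of the variation in y
- Unexplained (residual): 100% − 53.28% = 46.72%
- Rule of thumb (below 0.3 weak; 0.3 to below 0.7 moderate; 0.7 and above strong) → moderate

Calculation: R² = 1 − (SS_res / SS_tot), where SS_res is the sum of squared residuals and SS_tot the total sum of squares.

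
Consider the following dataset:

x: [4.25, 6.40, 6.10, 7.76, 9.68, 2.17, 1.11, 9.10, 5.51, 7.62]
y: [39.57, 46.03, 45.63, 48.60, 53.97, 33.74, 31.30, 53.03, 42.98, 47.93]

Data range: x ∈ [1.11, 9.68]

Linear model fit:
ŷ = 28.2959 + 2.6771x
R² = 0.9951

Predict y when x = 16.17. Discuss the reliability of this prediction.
ŷ = 71.5846 (extrapolation — x = 16.17 lies outside [1.11, 9.68], so reliability is low).

Prediction calculation:
ŷ = 28.2959 + 2.6771 × 16.17
ŷ = 71.5846

Reliability:
- Data range: x ∈ [1.11, 9.68]
- Prediction point: x = 16.17 is 6.49 units above the observed range → this is EXTRAPOLATION, not interpolation

Why that matters here:
- There are no observations near this x to validate the fitted line there
- The linear relationship may not hold outside the observed range
- The standard error of prediction grows with (x − x̄)², and x = 16.17 is far from x̄ = 5.97

A defensible statement: 'if the linear trend continued to x = 16.17, y would be about 71.5846' — the premise is untested.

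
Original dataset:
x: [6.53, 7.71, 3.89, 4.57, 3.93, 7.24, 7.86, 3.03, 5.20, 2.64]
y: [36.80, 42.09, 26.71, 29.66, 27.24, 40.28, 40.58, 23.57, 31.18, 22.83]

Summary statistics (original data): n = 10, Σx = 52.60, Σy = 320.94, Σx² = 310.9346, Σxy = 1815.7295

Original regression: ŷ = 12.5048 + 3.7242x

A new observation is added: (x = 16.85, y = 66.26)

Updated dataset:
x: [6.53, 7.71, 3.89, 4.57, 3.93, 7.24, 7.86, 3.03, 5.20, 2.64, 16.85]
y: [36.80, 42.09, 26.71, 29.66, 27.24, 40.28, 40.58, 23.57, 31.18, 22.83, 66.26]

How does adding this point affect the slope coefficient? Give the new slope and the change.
The slope changes from 3.7242 to 3.1180 (change of -0.6062, or -16.3%).

The new point has HIGH LEVERAGE: x = 16.85 is far from the original mean x̄ = 52.60/10 ≈ 5.26 (original range [2.64, 7.86]).

Step 1: Update the sums with the new point (n goes from 10 to 11)
Σx  = 52.60 + 16.85 = 69.45
Σy  = 320.94 + 66.26 = 387.20
Σx² = 310.9346 + 16.85² = 310.9346 + 283.9225 = 594.8571
Σxy = 1815.7295 + 16.85×66.26 = 1815.7295 + 1116.4810 = 2932.2105

Step 2: Recompute the slope with b₁ = (nΣxy − ΣxΣy) / (nΣx² − (Σx)²)
Numerator   = 11×2932.2105 − 69.45×387.20 = 32254.3155 − 26891.0400 = 5363.2755
Denominator = 11×594.8571 − 69.45² = 6543.4281 − 4823.3025 = 1720.1256
b₁(new) = 5363.2755 / 1720.1256 = 3.1180

(Same formula on the original sums: (10×1815.7295 − 52.60×320.94) / (10×310.9346 − 52.60²) = 1275.8510 / 342.5860 = 3.7242, matching the given fit.)

Step 3: Change in slope
Δβ₁ = 3.1180 − 3.7242 = -0.6062
Relative change = -0.6062 / 3.7242 × 100% = -16.3%
→ the slope decreases when the point is added.

Because the point sits below the extension of the original line at a high-leverage x, it tilts the fit down.
In practice: investigate whether it comes from the same population as the rest of the sample; check such a point for data-entry or measurement error.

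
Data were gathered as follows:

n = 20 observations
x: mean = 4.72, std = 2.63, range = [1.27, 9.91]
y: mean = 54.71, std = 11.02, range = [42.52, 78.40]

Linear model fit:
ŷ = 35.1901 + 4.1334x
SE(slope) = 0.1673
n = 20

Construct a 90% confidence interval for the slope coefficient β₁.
The 90% CI for β₁ is (3.8433, 4.4235)

Confidence interval for the slope:

The 90% CI for β₁ is: β̂₁ ± t*(α/2, n-2) × SE(β̂₁)

Step 1: Find critical t-value
- Confidence level = 0.9
- Degrees of freedom = n - 2 = 20 - 2 = 18
- t*(α/2, 18) = 1.7341

Step 2: Calculate margin of error
Margin = 1.7341 × 0.1673 = 0.2901

Step 3: Construct interval
CI = 4.1334 ± 0.2901
CI = (3.8433, 4.4235)

Interpretation: each one-unit increase in x is associated with a change in mean y of between 3.8433 and 4.4235, with 90% confidence.
Since 0 is outside the interval, a two-sided test at α = 0.10 would reject H₀: β₁ = 0.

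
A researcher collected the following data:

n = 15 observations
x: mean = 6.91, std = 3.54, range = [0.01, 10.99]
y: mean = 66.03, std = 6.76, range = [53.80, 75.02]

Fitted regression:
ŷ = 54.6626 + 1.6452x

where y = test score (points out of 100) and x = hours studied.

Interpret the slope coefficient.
An increase of one hour in study time is associated with a 1.6452 points increase in predicted test score.

The slope coefficient β₁ = 1.6452 represents the marginal effect of study time on test score.

Interpretation:
- Study time up by 1 hour → predicted test score increases by 1.6452 points
- This is a linear approximation: the same per-unit change is assumed across the whole observed x range

(β₀ = 54.6626 is the fitted value at x = 0 and is not part of the slope interpretation.)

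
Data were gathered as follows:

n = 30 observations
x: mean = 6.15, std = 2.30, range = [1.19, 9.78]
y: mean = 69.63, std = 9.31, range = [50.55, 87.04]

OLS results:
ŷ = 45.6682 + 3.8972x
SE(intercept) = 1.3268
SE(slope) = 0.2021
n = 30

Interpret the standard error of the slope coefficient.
SE(β̂₁) = 0.2021 is the estimated standard deviation of the slope estimate across repeated samples; relative to β̂₁ = 3.8972 that is 5.2%, a precise estimate.

What SE measures:
- The standard error quantifies the sampling variability of the coefficient estimate
- It is the estimated standard deviation of β̂₁ across hypothetical repeated samples of the same size
- Smaller SE → more precise estimate

Relative precision:
- SE / |β̂₁| = 0.2021 / 3.8972 = 5.2%
- Rule of thumb (under 20%: precise; 20% to under 50%: moderately precise; 50% or more: imprecise) → precise

Link to the t-test: t = β̂₁ / SE(β̂₁) = 3.8972 / 0.2021 = 19.2835, the statistic for H₀: β₁ = 0.

What drives SE(β̂₁): more residual scatter → larger SE; wider spread of x values → smaller SE; larger n (here n = 30) → smaller SE.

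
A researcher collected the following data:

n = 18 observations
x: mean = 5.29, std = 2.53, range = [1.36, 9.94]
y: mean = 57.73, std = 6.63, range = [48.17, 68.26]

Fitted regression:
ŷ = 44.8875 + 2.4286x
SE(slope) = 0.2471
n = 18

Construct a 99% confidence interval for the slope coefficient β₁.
The 99% CI for β₁ is (1.7069, 3.1503)

Confidence interval for the slope:

The 99% CI for β₁ is: β̂₁ ± t*(α/2, n-2) × SE(β̂₁)

Step 1: Find critical t-value
- Confidence level = 0.99
- Degrees of freedom = n - 2 = 18 - 2 = 16
- t*(α/2, 16) = 2.9208

Step 2: Calculate margin of error
Margin = 2.9208 × 0.2471 = 0.7217

Step 3: Construct interval
CI = 2.4286 ± 0.7217
CI = (1.7069, 3.1503)

Interpretation: We are 99% confident that the true slope β₁ lies between 1.7069 and 3.1503.
The interval does not include 0, suggesting a significant linear relationship.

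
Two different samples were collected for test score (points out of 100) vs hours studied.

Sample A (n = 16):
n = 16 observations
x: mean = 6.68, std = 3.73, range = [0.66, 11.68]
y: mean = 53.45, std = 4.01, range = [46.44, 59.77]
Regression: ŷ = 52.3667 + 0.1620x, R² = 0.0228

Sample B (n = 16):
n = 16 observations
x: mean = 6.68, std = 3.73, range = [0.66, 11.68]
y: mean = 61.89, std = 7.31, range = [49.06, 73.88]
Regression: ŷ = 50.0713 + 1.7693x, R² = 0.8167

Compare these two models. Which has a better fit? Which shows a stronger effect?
Model B has the better fit (R² = 0.8167 vs 0.0228). Model B shows the stronger effect (|β₁| = 1.7693 vs 0.1620).

Model Comparison:

Goodness of fit (R²):
- Model A: R² = 0.0228 → 2.28% of variance in test score explained
- Model B: R² = 0.8167 → 81.67% of variance in test score explained
- 0.8167 > 0.0228 → Model B has the better fit

Strength of effect — compare |β₁|:
- Model A: β₁ = 0.1620 → predicted test score rises 0.1620 points per additional hour of study time
- Model B: β₁ = 1.7693 → predicted test score rises 1.7693 points per additional hour of study time
- |0.1620| < |1.7693| → Model B shows the stronger marginal effect

Notes:
- The two samples could reflect different populations, time periods, or measurement quality.
- A steeper slope doesn't make a better model if the scatter around the line is large.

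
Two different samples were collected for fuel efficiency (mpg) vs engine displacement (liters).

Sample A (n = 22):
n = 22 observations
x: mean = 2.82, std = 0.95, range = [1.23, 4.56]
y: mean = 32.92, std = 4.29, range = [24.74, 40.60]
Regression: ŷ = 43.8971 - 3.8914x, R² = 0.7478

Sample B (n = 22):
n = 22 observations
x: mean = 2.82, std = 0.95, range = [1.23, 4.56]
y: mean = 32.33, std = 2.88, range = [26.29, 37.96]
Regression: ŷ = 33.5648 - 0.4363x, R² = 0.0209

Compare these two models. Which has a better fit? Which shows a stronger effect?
Model A has the better fit (R² = 0.7478 vs 0.0209). Model A shows the stronger effect (|β₁| = 3.8914 vs 0.4363).

Model Comparison:

Which explains more variance? (R²)
- Model A: R² = 0.7478 → 74.78% of variance in fuel efficiency explained
- Model B: R² = 0.0209 → 2.09% of variance in fuel efficiency explained
- 0.7478 > 0.0209 → Model A has the better fit

Effect size (slope magnitude):
- Model A: β₁ = -3.8914 → predicted fuel efficiency falls 3.8914 mpg per additional liter of engine displacement
- Model B: β₁ = -0.4363 → predicted fuel efficiency falls 0.4363 mpg per additional liter of engine displacement
- |-3.8914| > |-0.4363| → Model A shows the stronger marginal effect

Note: The two samples could reflect different populations, time periods, or measurement quality.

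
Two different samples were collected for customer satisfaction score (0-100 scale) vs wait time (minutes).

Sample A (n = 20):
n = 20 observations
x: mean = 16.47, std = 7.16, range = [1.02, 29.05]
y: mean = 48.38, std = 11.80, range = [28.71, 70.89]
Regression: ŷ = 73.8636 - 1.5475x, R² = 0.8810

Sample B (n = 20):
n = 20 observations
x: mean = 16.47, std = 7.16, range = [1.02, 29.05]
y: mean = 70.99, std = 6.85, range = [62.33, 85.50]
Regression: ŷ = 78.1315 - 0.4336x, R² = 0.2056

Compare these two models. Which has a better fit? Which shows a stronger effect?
Model A has the better fit (R² = 0.8810 vs 0.2056). Model A shows the stronger effect (|β₁| = 1.5475 vs 0.4336).

Model Comparison:

Goodness of fit (R²):
- Model A: R² = 0.8810 → 88.10% of variance in satisfaction score explained
- Model B: R² = 0.2056 → 20.56% of variance in satisfaction score explained
- 0.8810 > 0.2056 → Model A has the better fit

Strength of effect — compare |β₁|:
- Model A: β₁ = -1.5475 → predicted satisfaction score falls 1.5475 points per additional minute of wait time
- Model B: β₁ = -0.4336 → predicted satisfaction score falls 0.4336 points per additional minute of wait time
- |-1.5475| > |-0.4336| → Model A shows the stronger marginal effect

Notes:
- A better fit (higher R²) doesn't necessarily mean a more important relationship.
- R² measures how tightly points cluster around the line; β₁ measures how steep the line is — they answer different questions.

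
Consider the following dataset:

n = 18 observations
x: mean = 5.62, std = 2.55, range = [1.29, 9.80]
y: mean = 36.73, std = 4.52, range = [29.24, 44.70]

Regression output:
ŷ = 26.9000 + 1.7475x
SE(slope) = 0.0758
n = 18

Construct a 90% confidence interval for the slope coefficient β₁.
The 90% CI for β₁ is (1.6152, 1.8798)

Confidence interval for the slope:

The 90% CI for β₁ is: β̂₁ ± t*(α/2, n-2) × SE(β̂₁)

Step 1: Find critical t-value
- Confidence level = 0.9
- Degrees of freedom = n - 2 = 18 - 2 = 16
- t*(α/2, 16) = 1.7459

Step 2: Calculate margin of error
Margin = 1.7459 × 0.0758 = 0.1323

Step 3: Construct interval
CI = 1.7475 ± 0.1323
CI = (1.6152, 1.8798)

Interpretation: each one-unit increase in x is associated with a change in mean y of between 1.6152 and 1.8798, with 90% confidence.
The interval does not include 0, suggesting a significant linear relationship.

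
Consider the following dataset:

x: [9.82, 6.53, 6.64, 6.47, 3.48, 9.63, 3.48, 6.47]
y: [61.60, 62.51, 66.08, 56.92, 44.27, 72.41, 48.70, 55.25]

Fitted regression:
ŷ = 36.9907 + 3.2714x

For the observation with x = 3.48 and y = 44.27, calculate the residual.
Residual = -4.1052

The residual is the difference between the actual value and the predicted value:

Residual = y - ŷ

Step 1: Calculate predicted value
ŷ = 36.9907 + 3.2714 × 3.48
ŷ = 48.3752

Step 2: Calculate residual
Residual = 44.27 - 48.3752
Residual = -4.1052

Sign check: y < ŷ, so the point is below the line and the fit overestimates here.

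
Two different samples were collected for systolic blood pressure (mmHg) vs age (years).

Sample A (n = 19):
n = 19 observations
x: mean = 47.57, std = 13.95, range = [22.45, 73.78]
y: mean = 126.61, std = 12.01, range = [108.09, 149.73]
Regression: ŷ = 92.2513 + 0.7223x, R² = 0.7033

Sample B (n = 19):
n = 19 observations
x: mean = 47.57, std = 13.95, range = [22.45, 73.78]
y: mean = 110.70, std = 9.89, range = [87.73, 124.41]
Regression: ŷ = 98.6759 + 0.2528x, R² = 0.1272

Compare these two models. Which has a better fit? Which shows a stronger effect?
Model A has the better fit (R² = 0.7033 vs 0.1272). Model A shows the stronger effect (|β₁| = 0.7223 vs 0.2528).

Model Comparison:

Fit — compare R²:
- Model A: R² = 0.7033 → 70.33% of variance in blood pressure explained
- Model B: R² = 0.1272 → 12.72% of variance in blood pressure explained
- 0.7033 > 0.1272 → Model A has the better fit

Which has the larger per-year effect? (|β₁|)
- Model A: β₁ = 0.7223 → predicted blood pressure rises 0.7223 mmHg per additional year of age
- Model B: β₁ = 0.2528 → predicted blood pressure rises 0.2528 mmHg per additional year of age
- |0.7223| > |0.2528| → Model A shows the stronger marginal effect

Notes:
- R² measures how tightly points cluster around the line; β₁ measures how steep the line is — they answer different questions.
- A steeper slope doesn't make a better model if the scatter around the line is large.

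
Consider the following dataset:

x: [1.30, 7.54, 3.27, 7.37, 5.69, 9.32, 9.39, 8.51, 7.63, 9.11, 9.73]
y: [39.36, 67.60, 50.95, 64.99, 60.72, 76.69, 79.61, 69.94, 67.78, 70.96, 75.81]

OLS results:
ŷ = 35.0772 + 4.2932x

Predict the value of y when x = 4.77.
ŷ = 55.5558

To predict y for x = 4.77, substitute into the regression equation:

ŷ = 35.0772 + 4.2932 × 4.77
ŷ = 35.0772 + 20.4786
ŷ = 55.5558

This is the fitted mean response at that x — an individual observation would come with a wider prediction interval.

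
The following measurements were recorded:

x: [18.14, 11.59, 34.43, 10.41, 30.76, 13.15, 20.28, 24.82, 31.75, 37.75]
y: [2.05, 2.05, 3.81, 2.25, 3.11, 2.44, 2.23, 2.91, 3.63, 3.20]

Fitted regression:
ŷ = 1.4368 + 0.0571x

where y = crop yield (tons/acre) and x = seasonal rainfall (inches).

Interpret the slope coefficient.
On average, crop yield is about 0.0571 tons/acre higher for every extra inch of rainfall.

β₁ = 0.0571 is the change in predicted crop yield (tons/acre) per additional inch of rainfall.

Interpretation:
- Rainfall up by 1 inch → predicted crop yield increases by 0.0571 tons/acre
- The effect is assumed constant over the observed range of x (linearity)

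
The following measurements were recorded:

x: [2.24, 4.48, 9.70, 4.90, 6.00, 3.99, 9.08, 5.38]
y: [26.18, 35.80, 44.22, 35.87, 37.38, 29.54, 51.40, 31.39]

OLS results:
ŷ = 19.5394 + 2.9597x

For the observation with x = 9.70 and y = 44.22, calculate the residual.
Residual = -4.0285

The residual is the difference between the actual value and the predicted value:

Residual = y - ŷ

Step 1: Calculate predicted value
ŷ = 19.5394 + 2.9597 × 9.70
ŷ = 48.2485

Step 2: Calculate residual
Residual = 44.22 - 48.2485
Residual = -4.0285

The residual is negative, so the observed y = 44.22 sits below the regression line (the line overestimates it by 4.0285).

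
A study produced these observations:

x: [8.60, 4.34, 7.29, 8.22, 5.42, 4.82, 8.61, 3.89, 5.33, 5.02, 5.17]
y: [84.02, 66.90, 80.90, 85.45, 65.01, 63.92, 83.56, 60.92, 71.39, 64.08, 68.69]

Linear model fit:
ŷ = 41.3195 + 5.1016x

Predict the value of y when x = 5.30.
ŷ = 68.3580

x = 5.30 lies inside the observed range [3.89, 8.61], so the fitted equation applies directly:

ŷ = 41.3195 + 5.1016 × 5.30
ŷ = 41.3195 + 27.0385
ŷ = 68.3580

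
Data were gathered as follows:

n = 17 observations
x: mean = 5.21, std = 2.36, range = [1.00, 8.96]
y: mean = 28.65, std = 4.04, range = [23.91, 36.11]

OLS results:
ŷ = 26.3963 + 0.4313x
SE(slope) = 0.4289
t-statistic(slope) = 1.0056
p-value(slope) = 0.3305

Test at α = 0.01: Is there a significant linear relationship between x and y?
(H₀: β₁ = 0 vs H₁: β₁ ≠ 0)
Since p-value = 0.3305 ≥ α = 0.01, fail to reject H₀ — the slope is not significantly different from 0.

Hypothesis test for the slope coefficient:

H₀: β₁ = 0 (no linear relationship)
H₁: β₁ ≠ 0 (linear relationship exists)

Test statistic: t = β̂₁ / SE(β̂₁) = 0.4313 / 0.4289 = 1.0056

With df = 15, the two-sided p-value for |t| = 1.0056 is 0.3305.

Decision rule: reject H₀ if p-value < α.
p-value = 0.3305 ≥ α = 0.01 → fail to reject H₀.

At α = 0.01 the data do not provide convincing evidence of a nonzero slope.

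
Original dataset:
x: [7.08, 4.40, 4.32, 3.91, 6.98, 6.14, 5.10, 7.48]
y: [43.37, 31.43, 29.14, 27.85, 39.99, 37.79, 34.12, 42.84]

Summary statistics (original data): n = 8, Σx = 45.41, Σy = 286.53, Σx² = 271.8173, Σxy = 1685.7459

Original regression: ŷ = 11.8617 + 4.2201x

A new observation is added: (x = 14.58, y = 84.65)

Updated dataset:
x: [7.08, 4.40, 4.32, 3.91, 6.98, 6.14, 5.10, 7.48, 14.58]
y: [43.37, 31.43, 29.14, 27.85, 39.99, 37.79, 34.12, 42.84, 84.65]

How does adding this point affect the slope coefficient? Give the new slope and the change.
The slope changes from 4.2201 to 5.2743 (change of +1.0542, or +25.0%).

x = 14.58 lies well outside the original x-range [3.91, 7.48] (x̄ ≈ 5.68), so this observation has high leverage and can move the slope substantially.

Step 1: Update the sums with the new point (n goes from 8 to 9)
Σx  = 45.41 + 14.58 = 59.99
Σy  = 286.53 + 84.65 = 371.18
Σx² = 271.8173 + 14.58² = 271.8173 + 212.5764 = 484.3937
Σxy = 1685.7459 + 14.58×84.65 = 1685.7459 + 1234.1970 = 2919.9429

Step 2: Recompute the slope with b₁ = (nΣxy − ΣxΣy) / (nΣx² − (Σx)²)
Numerator   = 9×2919.9429 − 59.99×371.18 = 26279.4861 − 22267.0882 = 4012.3979
Denominator = 9×484.3937 − 59.99² = 4359.5433 − 3598.8001 = 760.7432
b₁(new) = 4012.3979 / 760.7432 = 5.2743

(Same formula on the original sums: (8×1685.7459 − 45.41×286.53) / (8×271.8173 − 45.41²) = 474.6399 / 112.4703 = 4.2201, matching the given fit.)

Step 3: Change in slope
Δβ₁ = 5.2743 − 4.2201 = +1.0542
Relative change = +1.0542 / 4.2201 × 100% = +25.0%
→ the slope increases when the point is added.

A high-leverage point only changes the slope if it is off the original line; here y = 84.65 is above the original trend, so the slope increases.
In practice: refit with and without it and report both if conclusions differ.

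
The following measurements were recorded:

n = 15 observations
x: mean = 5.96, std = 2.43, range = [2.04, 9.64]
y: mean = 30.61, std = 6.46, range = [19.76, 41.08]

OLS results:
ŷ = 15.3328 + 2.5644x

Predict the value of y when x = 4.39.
ŷ = 26.5905

Plug x = 4.39 into the fitted line:

ŷ = 15.3328 + 2.5644 × 4.39
ŷ = 15.3328 + 11.2577
ŷ = 26.5905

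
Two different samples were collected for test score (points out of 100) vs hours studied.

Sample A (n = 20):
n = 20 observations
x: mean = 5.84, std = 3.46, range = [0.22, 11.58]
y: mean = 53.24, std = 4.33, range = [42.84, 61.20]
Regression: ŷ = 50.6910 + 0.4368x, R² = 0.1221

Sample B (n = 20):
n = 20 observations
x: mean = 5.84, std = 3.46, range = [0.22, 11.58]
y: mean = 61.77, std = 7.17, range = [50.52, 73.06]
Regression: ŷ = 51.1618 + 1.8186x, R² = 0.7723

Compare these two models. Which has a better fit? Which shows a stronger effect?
Model B has the better fit (R² = 0.7723 vs 0.1221). Model B shows the stronger effect (|β₁| = 1.8186 vs 0.4368).

Model Comparison:

Which explains more variance? (R²)
- Model A: R² = 0.1221 → 12.21% of variance in test score explained
- Model B: R² = 0.7723 → 77.23% of variance in test score explained
- 0.7723 > 0.1221 → Model B has the better fit

Strength of effect — compare |β₁|:
- Model A: β₁ = 0.4368 → predicted test score rises 0.4368 points per additional hour of study time
- Model B: β₁ = 1.8186 → predicted test score rises 1.8186 points per additional hour of study time
- |0.4368| < |1.8186| → Model B shows the stronger marginal effect

Note: A steeper slope doesn't make a better model if the scatter around the line is large.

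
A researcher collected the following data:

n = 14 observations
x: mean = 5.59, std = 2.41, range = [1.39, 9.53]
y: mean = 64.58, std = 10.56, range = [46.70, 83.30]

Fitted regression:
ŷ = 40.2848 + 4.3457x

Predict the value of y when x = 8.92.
ŷ = 79.0484

To predict y for x = 8.92, substitute into the regression equation:

ŷ = 40.2848 + 4.3457 × 8.92
ŷ = 40.2848 + 38.7636
ŷ = 79.0484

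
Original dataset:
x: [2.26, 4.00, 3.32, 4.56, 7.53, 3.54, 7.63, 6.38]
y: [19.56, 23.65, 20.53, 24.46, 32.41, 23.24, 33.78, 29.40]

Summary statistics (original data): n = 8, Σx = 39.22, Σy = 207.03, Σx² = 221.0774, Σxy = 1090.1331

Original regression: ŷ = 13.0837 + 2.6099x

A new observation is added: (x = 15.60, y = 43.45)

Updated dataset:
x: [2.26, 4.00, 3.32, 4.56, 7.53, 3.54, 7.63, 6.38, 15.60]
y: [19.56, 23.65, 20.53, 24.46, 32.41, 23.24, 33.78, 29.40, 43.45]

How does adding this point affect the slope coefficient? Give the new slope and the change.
Adding the point moves β₁ from 2.6099 to 1.8560, i.e. it decreases by 0.7539 (-28.9%).

x = 15.60 lies well outside the original x-range [2.26, 7.63] (x̄ ≈ 4.90), so this observation has high leverage and can move the slope substantially.

Step 1: Update the sums with the new point (n goes from 8 to 9)
Σx  = 39.22 + 15.60 = 54.82
Σy  = 207.03 + 43.45 = 250.48
Σx² = 221.0774 + 15.60² = 221.0774 + 243.3600 = 464.4374
Σxy = 1090.1331 + 15.60×43.45 = 1090.1331 + 677.8200 = 1767.9531

Step 2: Recompute the slope with b₁ = (nΣxy − ΣxΣy) / (nΣx² − (Σx)²)
Numerator   = 9×1767.9531 − 54.82×250.48 = 15911.5779 − 13731.3136 = 2180.2643
Denominator = 9×464.4374 − 54.82² = 4179.9366 − 3005.2324 = 1174.7042
b₁(new) = 2180.2643 / 1174.7042 = 1.8560

(Same formula on the original sums: (8×1090.1331 − 39.22×207.03) / (8×221.0774 − 39.22²) = 601.3482 / 230.4108 = 2.6099, matching the given fit.)

Step 3: Change in slope
Δβ₁ = 1.8560 − 2.6099 = -0.7539
Relative change = -0.7539 / 2.6099 × 100% = -28.9%
→ the slope decreases when the point is added.

Because the point sits below the extension of the original line at a high-leverage x, it tilts the fit down.
In practice: investigate whether it comes from the same population as the rest of the sample.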